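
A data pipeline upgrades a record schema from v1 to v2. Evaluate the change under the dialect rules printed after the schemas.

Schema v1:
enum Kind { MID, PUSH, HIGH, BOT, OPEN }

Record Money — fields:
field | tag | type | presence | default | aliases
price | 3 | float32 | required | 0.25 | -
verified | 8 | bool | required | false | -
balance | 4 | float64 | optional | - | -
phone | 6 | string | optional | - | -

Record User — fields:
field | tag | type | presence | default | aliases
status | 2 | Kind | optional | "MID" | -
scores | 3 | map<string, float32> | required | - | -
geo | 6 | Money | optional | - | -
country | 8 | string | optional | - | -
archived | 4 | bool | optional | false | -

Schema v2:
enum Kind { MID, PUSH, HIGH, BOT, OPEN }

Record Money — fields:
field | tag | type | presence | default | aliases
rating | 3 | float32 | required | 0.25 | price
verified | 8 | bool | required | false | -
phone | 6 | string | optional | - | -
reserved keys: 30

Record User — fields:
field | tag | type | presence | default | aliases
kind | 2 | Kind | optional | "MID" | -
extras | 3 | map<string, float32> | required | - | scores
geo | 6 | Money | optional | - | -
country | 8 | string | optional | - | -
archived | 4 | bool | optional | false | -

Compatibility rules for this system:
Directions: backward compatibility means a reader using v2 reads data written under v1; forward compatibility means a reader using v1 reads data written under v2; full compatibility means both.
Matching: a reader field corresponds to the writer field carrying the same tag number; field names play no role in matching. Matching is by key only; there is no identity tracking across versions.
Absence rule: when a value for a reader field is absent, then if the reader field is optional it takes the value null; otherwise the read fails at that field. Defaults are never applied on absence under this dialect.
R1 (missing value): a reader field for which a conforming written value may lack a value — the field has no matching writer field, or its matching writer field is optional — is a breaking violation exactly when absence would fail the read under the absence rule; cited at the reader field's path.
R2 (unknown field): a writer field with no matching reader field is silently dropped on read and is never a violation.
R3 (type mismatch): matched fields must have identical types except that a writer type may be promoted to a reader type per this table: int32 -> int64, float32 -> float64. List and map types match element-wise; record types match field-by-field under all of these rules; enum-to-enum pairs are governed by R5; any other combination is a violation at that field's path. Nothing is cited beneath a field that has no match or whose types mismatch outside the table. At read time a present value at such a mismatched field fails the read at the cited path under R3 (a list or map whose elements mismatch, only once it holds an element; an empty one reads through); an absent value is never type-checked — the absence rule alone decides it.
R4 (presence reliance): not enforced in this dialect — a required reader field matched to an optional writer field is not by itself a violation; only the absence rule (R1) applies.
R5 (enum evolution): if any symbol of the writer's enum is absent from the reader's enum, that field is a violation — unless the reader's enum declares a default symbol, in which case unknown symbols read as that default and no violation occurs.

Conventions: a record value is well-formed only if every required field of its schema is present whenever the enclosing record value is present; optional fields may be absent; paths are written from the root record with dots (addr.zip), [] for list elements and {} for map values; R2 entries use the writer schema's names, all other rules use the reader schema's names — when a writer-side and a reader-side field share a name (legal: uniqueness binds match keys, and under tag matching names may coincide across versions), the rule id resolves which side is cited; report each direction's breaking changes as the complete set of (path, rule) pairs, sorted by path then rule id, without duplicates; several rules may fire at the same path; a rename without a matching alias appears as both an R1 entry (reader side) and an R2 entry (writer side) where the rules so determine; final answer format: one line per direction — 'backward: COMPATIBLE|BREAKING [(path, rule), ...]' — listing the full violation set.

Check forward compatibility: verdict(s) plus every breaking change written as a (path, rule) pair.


each type pair in User: writer, then reader
forward for User (reader v1, writer v2):
  status <- kind (Kind -> Kind, writer optional)
  scores <- extras (map<string, float32> -> map<string, float32>, writer required)
  geo <- geo (Money -> Money, writer optional)
  country <- country (string -> string, writer optional)
  archived <- archived (bool -> bool, writer optional)
  geo.price <- geo.rating (float32 -> float32, writer required)
  geo.verified <- geo.verified (bool -> bool, writer required)
  geo.balance has no writer counterpart
  geo.phone <- geo.phone (string -> string, writer optional)
  => no violations; forward on User: COMPATIBLE
the rest of the User diff is inert for this question:
  renamed field status to kind in record User -> inert for the asked User verdict: nothing fires
  renamed field price to rating in record Money (alias price declared on the renamed field) -> inert for the asked User verdict: nothing fires
  renamed field scores to extras in record User (alias scores declared on the renamed field) -> inert for the asked User verdict: nothing fires
  removed field balance from record Money -> inert for the asked User verdict: nothing fires

forward: COMPATIBLE []


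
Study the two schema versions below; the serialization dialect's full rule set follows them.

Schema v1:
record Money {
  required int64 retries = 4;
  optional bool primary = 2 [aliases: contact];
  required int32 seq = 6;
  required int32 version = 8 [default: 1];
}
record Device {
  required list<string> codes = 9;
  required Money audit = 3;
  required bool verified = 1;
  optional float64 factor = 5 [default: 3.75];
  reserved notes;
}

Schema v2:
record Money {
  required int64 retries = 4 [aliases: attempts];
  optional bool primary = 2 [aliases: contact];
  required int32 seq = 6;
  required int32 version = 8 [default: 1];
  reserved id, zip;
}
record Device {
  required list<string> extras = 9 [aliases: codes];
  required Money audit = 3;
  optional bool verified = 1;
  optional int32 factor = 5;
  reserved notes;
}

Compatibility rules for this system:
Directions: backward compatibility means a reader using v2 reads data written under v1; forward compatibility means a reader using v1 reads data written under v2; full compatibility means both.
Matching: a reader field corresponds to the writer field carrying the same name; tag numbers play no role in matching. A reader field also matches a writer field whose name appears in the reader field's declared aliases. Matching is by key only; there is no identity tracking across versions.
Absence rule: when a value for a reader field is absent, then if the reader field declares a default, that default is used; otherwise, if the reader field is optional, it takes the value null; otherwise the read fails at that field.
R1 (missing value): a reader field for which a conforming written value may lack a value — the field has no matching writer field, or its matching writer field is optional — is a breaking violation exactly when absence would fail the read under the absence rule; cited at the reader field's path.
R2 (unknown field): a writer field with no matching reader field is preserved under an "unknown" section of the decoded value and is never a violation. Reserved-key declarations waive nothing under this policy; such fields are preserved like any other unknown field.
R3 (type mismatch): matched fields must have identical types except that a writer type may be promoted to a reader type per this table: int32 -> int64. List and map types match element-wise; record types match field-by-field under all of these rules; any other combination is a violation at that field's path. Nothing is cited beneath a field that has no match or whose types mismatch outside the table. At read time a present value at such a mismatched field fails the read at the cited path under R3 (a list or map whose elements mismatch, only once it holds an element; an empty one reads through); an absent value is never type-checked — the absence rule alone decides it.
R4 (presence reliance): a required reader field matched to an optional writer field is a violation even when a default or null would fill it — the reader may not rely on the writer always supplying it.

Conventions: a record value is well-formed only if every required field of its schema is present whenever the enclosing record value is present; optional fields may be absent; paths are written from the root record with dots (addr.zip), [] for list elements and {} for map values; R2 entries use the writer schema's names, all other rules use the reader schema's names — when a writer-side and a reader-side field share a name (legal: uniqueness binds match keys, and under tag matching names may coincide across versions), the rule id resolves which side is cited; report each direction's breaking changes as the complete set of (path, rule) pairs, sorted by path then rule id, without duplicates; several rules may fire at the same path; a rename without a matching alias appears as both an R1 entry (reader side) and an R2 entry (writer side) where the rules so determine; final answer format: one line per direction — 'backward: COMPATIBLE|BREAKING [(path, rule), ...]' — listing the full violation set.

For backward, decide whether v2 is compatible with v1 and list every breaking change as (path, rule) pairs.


backward: BREAKING [(factor, R3)]

arrows below run writer -> reader for Device
backward pass over Device, reader schema v2, writer schema v1:
  writer required, list<string> -> list<string>: reader extras maps from writer codes
  writer required, Money -> Money: reader audit maps from writer audit
  writer required, bool -> bool: reader verified maps from writer verified
  writer optional, float64 -> int32: reader factor maps from writer factor
  writer required, int64 -> int64: reader audit.retries maps from writer audit.retries
  writer optional, bool -> bool: reader audit.primary maps from writer audit.primary
  writer required, int32 -> int32: reader audit.seq maps from writer audit.seq
  writer required, int32 -> int32: reader audit.version maps from writer audit.version
  R3 fires at factor
  => 1 violation(s): backward is BREAKING for Device
checking off the Device differences that do not matter here:
  field verified in record Device: required changed to optional -> its effect on Device is confined to the forward direction, not asked
  renamed field codes to extras in record Device (alias codes declared on the renamed field) -> its effect on Device is confined to the forward direction, not asked


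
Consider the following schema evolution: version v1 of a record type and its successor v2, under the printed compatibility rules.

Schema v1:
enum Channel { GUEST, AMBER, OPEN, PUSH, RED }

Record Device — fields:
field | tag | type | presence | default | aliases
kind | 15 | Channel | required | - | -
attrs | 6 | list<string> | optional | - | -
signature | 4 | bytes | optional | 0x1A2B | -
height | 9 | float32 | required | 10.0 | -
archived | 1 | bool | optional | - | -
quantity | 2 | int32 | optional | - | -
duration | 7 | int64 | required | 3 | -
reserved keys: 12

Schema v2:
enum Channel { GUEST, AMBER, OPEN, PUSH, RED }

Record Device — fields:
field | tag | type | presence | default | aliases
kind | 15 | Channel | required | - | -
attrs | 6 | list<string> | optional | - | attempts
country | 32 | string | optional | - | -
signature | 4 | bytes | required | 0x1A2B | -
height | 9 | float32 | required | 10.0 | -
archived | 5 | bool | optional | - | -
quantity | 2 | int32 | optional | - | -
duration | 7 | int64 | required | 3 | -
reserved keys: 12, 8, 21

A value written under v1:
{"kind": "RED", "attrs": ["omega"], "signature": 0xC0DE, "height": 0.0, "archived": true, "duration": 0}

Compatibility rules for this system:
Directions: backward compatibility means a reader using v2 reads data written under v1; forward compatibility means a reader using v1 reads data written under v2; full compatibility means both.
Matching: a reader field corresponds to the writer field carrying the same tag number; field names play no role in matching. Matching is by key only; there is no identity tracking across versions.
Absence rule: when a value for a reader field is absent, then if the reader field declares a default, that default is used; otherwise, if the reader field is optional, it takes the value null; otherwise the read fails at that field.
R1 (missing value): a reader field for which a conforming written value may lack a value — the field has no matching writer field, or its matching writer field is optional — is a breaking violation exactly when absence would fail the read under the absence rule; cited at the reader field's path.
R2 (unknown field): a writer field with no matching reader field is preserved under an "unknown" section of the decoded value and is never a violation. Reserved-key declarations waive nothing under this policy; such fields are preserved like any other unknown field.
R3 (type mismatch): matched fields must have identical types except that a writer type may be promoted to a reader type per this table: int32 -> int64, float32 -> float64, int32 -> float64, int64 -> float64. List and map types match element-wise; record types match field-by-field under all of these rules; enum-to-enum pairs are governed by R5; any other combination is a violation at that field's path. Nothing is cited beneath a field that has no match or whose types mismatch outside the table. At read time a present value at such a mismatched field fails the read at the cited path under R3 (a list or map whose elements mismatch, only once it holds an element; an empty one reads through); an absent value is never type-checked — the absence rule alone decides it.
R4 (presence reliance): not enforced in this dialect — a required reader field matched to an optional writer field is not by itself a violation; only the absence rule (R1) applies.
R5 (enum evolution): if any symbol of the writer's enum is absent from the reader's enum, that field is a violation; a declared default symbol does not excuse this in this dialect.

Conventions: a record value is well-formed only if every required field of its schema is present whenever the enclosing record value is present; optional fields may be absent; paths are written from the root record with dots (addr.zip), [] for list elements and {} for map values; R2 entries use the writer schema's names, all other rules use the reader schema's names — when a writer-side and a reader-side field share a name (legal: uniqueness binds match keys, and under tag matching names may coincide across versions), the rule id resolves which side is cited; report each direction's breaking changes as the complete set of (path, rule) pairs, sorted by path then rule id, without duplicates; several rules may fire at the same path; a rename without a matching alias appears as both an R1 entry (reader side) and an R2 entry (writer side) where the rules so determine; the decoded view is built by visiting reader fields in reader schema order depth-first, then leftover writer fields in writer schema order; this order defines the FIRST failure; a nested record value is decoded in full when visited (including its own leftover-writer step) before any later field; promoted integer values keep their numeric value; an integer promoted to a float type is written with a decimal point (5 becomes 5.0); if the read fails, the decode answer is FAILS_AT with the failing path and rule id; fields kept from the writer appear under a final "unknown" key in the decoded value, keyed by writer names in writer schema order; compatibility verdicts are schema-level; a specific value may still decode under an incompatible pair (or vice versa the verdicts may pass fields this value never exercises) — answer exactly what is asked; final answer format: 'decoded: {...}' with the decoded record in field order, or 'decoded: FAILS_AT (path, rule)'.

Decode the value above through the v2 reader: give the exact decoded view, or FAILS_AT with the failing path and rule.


in Device below, arrows point writer -> reader
decoding the Device value with the v2 reader:
  kind := "RED"
  attrs := ["omega"]
  country := null (not supplied -> null)
  signature := 0xC0DE
  height := 0.0
  archived := null (not supplied -> null)
  quantity := null (not supplied -> null)
  duration := 0
  writer archived: kept under "unknown"
  => decoded: {"kind": "RED", "attrs": ["omega"], "country": null, "signature": 0xC0DE, "height": 0.0, "archived": null, "quantity": null, "duration": 0, "unknown": {"archived": true}}
the rest of the Device diff is inert for this question:
  field signature in record Device: optional changed to required -> inert under this dialect — no rule fires on Device and the result does not move

decoded: {"kind": "RED", "attrs": ["omega"], "country": null, "signature": 0xC0DE, "height": 0.0, "archived": null, "quantity": null, "duration": 0, "unknown": {"archived": true}}


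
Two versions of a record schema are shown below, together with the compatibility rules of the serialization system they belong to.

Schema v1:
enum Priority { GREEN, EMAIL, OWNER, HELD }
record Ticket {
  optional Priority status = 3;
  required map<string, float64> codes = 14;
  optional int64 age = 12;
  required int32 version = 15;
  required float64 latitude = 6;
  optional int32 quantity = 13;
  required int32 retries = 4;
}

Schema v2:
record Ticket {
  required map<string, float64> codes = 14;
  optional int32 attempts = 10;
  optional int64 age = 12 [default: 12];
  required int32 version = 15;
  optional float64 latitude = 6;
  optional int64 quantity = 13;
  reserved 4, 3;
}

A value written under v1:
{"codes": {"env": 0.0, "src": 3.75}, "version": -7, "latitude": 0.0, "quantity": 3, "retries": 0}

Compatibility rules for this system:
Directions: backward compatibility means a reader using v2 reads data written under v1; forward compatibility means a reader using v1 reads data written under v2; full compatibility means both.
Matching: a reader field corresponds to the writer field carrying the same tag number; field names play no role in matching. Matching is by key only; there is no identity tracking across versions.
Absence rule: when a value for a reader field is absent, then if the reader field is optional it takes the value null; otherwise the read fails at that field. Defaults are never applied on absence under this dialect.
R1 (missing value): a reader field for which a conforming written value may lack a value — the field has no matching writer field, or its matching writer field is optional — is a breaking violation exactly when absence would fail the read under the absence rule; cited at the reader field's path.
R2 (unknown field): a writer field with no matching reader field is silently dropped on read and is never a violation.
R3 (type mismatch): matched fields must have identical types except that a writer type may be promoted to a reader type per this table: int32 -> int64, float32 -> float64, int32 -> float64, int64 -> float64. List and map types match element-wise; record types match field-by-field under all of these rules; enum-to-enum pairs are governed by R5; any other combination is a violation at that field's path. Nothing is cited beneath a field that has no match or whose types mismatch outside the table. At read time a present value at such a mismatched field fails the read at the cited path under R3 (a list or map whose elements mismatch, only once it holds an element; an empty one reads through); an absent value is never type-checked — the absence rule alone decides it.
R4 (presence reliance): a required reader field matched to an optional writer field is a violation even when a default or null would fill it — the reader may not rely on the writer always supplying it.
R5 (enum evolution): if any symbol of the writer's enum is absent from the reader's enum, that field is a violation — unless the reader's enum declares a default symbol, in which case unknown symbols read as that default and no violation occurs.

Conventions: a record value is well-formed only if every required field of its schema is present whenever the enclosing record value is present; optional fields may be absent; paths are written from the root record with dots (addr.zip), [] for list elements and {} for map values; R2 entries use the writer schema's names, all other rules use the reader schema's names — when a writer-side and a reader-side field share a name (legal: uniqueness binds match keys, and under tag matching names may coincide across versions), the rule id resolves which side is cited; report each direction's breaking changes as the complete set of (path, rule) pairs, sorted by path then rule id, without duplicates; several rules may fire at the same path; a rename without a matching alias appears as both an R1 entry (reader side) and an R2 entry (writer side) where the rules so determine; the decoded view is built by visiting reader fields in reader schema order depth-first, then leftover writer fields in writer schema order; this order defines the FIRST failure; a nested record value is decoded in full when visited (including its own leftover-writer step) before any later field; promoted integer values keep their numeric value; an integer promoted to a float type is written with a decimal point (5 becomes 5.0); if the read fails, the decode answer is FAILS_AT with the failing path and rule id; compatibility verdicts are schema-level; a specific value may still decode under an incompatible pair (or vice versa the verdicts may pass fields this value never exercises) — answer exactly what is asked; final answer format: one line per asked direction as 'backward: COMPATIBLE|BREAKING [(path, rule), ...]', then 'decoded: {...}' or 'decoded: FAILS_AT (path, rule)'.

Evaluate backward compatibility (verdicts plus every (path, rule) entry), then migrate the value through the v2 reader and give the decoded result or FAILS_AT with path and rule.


the writer's type comes first in each Ticket pair
checking backward for Ticket: reader v2 against writer v1:
  map<string, float64> -> map<string, float64>, writer required: codes aligns to codes
  attempts: no writer match
  int64 -> int64, writer optional: age aligns to age
  int32 -> int32, writer required: version aligns to version
  float64 -> float64, writer required: latitude aligns to latitude
  int32 -> int64, writer optional: quantity aligns to quantity
  writer field status has no reader counterpart
  writer field retries has no reader counterpart
  => backward verdict for Ticket: COMPATIBLE, no violations
decoding the Ticket value with the v2 reader:
  codes := {"env": 0.0, "src": 3.75}
  attempts := null (not supplied -> null)
  age := null (not supplied -> null)
  version := -7
  latitude := 0.0
  quantity := 3 (int32 -> int64)
  writer retries: unmatched, discarded
  => decoded: {"codes": {"env": 0.0, "src": 3.75}, "attempts": null, "age": null, "version": -7, "latitude": 0.0, "quantity": 3}
diffs on Ticket not affecting the asked answer:
  field latitude in record Ticket: required changed to optional -> matters only for Ticket's forward compatibility — outside the asked direction
  field age in record Ticket: default set to 12 -> fires no rule on Ticket, leaving the asked answer as it is
  field quantity in record Ticket: type int32 changed to int64 -> matters only for Ticket's forward compatibility — outside the asked direction

backward: COMPATIBLE []; decoded: {"codes": {"env": 0.0, "src": 3.75}, "attempts": null, "age": null, "version": -7, "latitude": 0.0, "quantity": 3}


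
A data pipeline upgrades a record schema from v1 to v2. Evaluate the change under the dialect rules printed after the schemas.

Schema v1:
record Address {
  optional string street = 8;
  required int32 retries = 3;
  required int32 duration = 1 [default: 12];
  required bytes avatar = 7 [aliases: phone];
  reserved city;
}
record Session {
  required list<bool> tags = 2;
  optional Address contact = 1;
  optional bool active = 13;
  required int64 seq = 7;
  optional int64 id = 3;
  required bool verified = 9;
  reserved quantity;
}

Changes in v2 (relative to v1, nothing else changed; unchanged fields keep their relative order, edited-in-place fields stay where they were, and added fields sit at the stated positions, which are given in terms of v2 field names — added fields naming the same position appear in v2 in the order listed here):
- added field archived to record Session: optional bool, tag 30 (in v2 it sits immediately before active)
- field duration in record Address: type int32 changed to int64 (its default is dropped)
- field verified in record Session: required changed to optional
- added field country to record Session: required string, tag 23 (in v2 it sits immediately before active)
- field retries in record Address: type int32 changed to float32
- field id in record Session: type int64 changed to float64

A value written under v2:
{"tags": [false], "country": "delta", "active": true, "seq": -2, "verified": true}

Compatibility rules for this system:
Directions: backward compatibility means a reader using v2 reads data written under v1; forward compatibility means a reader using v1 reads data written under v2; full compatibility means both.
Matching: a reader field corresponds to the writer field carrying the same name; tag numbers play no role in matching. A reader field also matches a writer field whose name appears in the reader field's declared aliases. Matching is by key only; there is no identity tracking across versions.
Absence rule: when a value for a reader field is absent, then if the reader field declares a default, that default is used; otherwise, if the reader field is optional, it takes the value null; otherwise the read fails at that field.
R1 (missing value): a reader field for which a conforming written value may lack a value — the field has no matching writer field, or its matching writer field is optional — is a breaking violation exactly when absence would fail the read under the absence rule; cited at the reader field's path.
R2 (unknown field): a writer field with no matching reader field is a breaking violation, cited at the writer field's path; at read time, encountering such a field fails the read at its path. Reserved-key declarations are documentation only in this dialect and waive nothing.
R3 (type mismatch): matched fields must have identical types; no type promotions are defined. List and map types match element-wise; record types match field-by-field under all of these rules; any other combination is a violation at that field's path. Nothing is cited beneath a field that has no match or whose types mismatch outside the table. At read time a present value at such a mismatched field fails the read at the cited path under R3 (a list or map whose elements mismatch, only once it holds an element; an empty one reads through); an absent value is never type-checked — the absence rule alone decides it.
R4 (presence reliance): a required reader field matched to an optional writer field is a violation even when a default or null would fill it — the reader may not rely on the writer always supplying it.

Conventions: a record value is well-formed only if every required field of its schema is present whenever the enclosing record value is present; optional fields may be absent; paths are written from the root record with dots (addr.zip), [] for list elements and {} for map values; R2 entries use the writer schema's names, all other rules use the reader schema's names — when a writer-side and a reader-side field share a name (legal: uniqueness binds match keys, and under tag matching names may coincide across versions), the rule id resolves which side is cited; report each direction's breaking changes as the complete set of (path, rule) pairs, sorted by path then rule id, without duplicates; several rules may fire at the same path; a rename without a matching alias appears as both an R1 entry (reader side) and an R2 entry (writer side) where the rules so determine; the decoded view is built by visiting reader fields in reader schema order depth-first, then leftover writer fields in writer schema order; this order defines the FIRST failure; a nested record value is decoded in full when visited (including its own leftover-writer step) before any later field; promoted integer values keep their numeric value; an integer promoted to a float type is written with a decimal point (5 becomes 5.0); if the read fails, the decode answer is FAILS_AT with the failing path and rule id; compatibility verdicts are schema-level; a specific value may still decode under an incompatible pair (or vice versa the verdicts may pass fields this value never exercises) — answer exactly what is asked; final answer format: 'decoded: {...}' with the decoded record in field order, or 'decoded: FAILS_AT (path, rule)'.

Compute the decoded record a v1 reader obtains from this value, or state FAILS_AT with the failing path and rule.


arrows below run writer -> reader for Session
decode (reader v1):
  tags := [false]
  contact := null (missing; optional => null)
  active := true
  seq := -2
  id := null (missing; optional => null)
  verified := true
  read fails at country under R2 (unknown field)
  => FAILS_AT (country, R2)
the rest of the Session diff is inert for this question:
  added field archived to record Session: optional bool, tag 30 (in v2 it sits immediately before active) -> affects the rule determinations only; this particular Session value decodes identically
  field duration in record Address: type int32 changed to int64 (its default is dropped) -> affects the rule determinations only; this particular Session value decodes identically
  field verified in record Session: required changed to optional -> affects the rule determinations only; this particular Session value decodes identically
  field retries in record Address: type int32 changed to float32 -> affects the rule determinations only; this particular Session value decodes identically
  field id in record Session: type int64 changed to float64 -> affects the rule determinations only; this particular Session value decodes identically

decoded: FAILS_AT (country, R2)


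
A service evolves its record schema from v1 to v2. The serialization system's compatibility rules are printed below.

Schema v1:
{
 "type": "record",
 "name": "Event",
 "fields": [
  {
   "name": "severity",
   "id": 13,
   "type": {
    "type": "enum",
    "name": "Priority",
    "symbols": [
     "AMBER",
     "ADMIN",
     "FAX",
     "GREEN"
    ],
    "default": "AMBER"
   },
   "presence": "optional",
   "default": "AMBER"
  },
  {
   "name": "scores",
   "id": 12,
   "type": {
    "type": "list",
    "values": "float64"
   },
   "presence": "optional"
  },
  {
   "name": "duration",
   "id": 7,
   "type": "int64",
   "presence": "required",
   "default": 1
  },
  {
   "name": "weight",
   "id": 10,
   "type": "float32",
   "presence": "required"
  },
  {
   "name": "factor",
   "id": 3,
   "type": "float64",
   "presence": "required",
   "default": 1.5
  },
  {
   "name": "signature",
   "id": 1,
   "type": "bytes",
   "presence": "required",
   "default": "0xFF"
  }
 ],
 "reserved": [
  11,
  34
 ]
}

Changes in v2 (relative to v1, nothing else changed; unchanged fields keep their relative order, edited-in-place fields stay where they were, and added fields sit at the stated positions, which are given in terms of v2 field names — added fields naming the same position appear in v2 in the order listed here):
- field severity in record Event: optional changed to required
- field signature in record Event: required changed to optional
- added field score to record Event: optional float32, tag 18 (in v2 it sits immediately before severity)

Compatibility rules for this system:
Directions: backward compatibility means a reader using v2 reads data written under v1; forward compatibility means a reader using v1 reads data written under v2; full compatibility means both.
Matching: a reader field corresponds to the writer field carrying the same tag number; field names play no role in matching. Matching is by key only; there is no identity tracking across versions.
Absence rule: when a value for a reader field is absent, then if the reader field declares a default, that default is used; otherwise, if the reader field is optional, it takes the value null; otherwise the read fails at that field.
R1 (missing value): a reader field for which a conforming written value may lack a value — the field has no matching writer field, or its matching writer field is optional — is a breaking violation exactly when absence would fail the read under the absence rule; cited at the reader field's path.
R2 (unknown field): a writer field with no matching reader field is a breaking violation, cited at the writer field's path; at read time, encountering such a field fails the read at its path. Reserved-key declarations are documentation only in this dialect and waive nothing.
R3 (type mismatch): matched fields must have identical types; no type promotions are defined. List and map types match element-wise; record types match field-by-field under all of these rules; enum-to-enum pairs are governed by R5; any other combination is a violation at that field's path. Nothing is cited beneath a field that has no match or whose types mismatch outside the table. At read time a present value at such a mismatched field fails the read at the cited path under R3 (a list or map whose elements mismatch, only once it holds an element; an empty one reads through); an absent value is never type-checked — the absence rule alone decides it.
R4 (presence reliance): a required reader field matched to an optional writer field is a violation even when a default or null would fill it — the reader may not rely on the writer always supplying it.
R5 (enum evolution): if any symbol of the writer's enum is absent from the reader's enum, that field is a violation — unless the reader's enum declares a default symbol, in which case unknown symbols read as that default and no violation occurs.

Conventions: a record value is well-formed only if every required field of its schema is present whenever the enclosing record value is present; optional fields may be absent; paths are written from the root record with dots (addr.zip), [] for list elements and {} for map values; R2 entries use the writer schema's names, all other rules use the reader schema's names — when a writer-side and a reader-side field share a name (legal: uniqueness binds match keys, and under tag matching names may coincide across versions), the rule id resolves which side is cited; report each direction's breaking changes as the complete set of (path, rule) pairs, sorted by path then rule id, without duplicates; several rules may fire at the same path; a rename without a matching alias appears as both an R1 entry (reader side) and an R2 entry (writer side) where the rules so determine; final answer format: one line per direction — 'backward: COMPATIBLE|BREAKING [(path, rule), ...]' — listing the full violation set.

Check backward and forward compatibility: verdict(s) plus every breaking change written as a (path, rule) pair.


in Event below, arrows point writer -> reader
backward pass over Event, reader schema v2, writer schema v1:
  no writer field matches reader score
  severity <- severity (Priority -> Priority, writer optional)
  scores <- scores (list<float64> -> list<float64>, writer optional)
  duration <- duration (int64 -> int64, writer required)
  weight <- weight (float32 -> float32, writer required)
  factor <- factor (float64 -> float64, writer required)
  signature <- signature (bytes -> bytes, writer required)
  R4 fires at severity
  => backward: BREAKING (1)
forward pass over Event, reader schema v1, writer schema v2:
  severity <- severity (Priority -> Priority, writer required)
  scores <- scores (list<float64> -> list<float64>, writer optional)
  duration <- duration (int64 -> int64, writer required)
  weight <- weight (float32 -> float32, writer required)
  factor <- factor (float64 -> float64, writer required)
  signature <- signature (bytes -> bytes, writer optional)
  writer field score has no reader counterpart
  R2 fires at score
  R4 fires at signature
  => forward: BREAKING (2)

backward: BREAKING [(severity, R4)]; forward: BREAKING [(score, R2), (signature, R4)]


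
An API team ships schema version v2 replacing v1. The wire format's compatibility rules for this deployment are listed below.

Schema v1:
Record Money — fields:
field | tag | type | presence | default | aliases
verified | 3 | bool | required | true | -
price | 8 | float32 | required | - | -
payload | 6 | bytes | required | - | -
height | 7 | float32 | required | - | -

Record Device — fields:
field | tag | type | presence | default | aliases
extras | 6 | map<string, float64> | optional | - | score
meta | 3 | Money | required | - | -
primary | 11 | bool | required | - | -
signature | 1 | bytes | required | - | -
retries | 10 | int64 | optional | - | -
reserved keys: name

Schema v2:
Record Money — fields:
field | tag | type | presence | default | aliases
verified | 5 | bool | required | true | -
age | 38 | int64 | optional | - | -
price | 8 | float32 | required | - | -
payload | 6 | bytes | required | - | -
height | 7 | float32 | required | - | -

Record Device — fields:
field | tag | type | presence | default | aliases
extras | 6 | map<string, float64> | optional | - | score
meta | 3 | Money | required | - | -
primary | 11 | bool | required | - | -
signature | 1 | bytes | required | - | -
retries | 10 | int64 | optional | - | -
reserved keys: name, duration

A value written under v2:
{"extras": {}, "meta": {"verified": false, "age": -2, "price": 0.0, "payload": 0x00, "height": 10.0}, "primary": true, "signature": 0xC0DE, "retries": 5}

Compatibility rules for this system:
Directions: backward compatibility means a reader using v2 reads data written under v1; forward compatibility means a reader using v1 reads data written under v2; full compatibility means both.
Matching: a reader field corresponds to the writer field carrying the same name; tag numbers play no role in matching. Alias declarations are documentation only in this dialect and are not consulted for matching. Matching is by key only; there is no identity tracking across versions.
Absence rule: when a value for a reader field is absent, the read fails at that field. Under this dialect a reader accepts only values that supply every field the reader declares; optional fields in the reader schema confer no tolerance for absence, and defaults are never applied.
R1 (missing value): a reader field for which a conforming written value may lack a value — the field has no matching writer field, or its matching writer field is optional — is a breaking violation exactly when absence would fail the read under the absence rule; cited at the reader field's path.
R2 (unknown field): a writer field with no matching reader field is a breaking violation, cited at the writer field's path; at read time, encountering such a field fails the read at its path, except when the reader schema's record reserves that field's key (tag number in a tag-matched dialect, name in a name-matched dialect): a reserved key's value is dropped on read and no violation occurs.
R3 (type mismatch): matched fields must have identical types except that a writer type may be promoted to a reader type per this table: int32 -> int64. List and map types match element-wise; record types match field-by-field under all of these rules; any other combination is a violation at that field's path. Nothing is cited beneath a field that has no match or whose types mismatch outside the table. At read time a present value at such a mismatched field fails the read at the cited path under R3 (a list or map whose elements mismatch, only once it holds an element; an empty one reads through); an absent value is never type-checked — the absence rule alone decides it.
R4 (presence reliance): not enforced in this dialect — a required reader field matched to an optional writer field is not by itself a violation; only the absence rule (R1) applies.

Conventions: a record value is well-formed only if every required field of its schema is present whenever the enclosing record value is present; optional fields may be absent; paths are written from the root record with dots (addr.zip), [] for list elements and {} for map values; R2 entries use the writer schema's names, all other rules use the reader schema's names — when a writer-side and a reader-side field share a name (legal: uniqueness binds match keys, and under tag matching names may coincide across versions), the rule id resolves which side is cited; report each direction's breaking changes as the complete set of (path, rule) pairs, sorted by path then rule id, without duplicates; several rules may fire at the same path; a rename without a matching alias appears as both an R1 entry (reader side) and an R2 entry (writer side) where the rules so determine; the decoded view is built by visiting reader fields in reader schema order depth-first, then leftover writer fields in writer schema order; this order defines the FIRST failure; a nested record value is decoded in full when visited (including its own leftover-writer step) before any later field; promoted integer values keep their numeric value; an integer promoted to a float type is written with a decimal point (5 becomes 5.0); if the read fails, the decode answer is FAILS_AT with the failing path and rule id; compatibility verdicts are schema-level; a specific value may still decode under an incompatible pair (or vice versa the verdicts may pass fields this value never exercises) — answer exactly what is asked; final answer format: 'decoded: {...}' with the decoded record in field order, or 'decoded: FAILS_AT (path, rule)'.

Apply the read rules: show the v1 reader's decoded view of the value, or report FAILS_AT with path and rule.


decoded: FAILS_AT (meta.age, R2)

in Device below, arrows point writer -> reader
decoding the Device value with the v1 reader:
  extras := {}
  meta.verified := false
  meta.price := 0.0
  meta.payload := 0x00
  meta.height := 10.0
  read fails at meta.age under R2 (unknown field)
  => FAILS_AT (meta.age, R2)
checking off the Device differences that do not matter here:
  field verified in record Money: tag 3 changed to 5 -> no rule fires on it and the decoded Device view is identical with or without it
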